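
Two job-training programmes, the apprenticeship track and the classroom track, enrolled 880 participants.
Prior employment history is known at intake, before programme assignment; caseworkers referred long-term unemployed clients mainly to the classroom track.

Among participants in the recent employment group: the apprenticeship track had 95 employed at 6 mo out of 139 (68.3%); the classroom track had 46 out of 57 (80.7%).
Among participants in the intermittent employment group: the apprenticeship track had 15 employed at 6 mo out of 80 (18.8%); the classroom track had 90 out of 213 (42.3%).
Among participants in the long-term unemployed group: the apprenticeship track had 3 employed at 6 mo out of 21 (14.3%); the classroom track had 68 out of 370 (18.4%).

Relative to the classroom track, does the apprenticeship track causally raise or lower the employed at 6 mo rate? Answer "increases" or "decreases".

Nothing the programme does changes prior employment history; the imbalance is an allocation artefact. With prior employment history also predicting the outcome, the pooled figure is confounded, and the within-stratum comparison is the causal one.
Within each level — recent employment: 68.3% vs 80.7%; intermittent employment: 18.8% vs 42.3%; long-term unemployed: 14.3% vs 18.4% — the classroom track is higher every time.

decreases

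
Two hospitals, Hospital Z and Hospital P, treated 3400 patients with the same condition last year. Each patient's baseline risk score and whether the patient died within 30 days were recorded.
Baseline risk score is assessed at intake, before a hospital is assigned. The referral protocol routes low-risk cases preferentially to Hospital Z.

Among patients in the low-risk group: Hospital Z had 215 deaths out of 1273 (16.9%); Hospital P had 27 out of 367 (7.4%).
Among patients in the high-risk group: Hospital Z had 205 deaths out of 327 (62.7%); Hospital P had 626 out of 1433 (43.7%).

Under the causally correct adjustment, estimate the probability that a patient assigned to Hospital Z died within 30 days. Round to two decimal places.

Within every baseline risk score level Hospital P has the lower rate, yet pooled Hospital Z does — Simpson's reversal.
Baseline risk score differs across hospitals for reasons unrelated to any effect of the hospital itself, and it separately predicts the outcome — a classic confounder. We must compare within baseline risk score levels.
Standardising Hospital Z to the population baseline risk score mix: 0.482·215/1273 + 0.518·205/327 = 0.406.

0.41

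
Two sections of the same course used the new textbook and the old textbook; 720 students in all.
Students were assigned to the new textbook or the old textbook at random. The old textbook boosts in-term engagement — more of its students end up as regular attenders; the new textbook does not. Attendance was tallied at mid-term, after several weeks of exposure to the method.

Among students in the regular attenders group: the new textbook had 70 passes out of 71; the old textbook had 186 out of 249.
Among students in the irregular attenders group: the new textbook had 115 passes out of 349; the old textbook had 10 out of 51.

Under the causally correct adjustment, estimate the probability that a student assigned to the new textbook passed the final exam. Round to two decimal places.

The stratified and pooled comparisons disagree (the new textbook wins within each mid-term attendance; the old textbook wins overall), so the answer turns on the causal role of mid-term attendance.
The distribution of mid-term attendance is itself part of what the teaching method does — it is an intermediate outcome. Holding it fixed would remove that part of the effect; the total effect is the pooled difference.
So P(outcome | do(the new textbook)) is just the pooled rate for the new textbook: 185/420 = 0.440.

0.44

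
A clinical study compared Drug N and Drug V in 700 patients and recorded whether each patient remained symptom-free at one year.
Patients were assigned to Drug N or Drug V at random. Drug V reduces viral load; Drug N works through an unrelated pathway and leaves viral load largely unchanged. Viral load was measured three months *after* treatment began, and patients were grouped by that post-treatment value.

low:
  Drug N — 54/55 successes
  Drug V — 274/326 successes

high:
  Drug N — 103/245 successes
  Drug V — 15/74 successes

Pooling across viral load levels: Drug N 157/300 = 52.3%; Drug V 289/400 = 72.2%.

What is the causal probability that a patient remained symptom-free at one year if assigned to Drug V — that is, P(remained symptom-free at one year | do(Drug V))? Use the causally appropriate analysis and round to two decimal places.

Viral load here is a post-treatment variable shaped by the drug; conditioning on it would introduce bias rather than remove it. The overall comparison is the causal one.
So P(outcome | do(Drug V)) is just the pooled rate for Drug V: 289/400 = 0.723.

0.72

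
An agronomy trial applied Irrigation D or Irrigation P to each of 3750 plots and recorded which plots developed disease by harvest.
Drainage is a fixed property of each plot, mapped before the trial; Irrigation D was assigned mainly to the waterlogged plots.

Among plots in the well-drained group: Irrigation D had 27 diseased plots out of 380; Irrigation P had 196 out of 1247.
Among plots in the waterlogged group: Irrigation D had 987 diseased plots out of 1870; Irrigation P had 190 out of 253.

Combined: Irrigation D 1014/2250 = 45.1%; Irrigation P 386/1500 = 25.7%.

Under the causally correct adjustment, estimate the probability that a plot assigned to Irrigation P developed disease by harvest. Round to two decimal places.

0.49

The stratified and pooled comparisons disagree (Irrigation D wins within each field drainage; Irrigation P wins overall), so the answer turns on the causal role of field drainage.
The imbalance in field drainage arose from how plots were allocated, not from anything the irrigation did; and field drainage independently affects the outcome. The pooled gap is confounded — condition on field drainage.
Standardising Irrigation P to the population field drainage mix: 0.434·196/1247 + 0.566·190/253 = 0.493.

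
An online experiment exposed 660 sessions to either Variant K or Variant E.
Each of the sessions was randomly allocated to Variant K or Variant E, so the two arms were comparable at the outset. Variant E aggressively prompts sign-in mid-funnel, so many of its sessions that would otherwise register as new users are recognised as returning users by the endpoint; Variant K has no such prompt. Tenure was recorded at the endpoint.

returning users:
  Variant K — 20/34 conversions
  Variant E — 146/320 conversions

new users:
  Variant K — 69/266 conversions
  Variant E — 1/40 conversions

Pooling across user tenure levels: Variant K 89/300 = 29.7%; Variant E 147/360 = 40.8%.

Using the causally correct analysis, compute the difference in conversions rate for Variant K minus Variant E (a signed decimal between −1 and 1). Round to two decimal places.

The stratified and pooled comparisons disagree (Variant K wins within each user tenure; Variant E wins overall), so the answer turns on the causal role of user tenure.
Because the variant influences user tenure, user tenure is a post-treatment mediator, not a confounder. Stratifying on it would bias the estimate; the causal effect is the crude pooled difference.
The causal difference is the pooled difference: 0.297 − 0.408 = -0.112.

-0.11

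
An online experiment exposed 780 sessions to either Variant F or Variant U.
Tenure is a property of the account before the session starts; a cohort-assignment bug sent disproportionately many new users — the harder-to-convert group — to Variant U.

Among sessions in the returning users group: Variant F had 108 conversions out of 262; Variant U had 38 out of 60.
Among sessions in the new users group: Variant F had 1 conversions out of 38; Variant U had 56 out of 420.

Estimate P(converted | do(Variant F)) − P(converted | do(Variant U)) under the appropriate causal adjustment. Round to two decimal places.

-0.15

User tenure satisfies the back-door criterion: it is not a descendant of the variant, and it blocks the spurious path from variant to outcome. Adjusting for it (i.e., using the within-user tenure rates) gives the causal effect.
Adjusting over the population distribution of user tenure: 0.413·(0.412−0.633) + 0.587·(0.026−0.133) = -0.154.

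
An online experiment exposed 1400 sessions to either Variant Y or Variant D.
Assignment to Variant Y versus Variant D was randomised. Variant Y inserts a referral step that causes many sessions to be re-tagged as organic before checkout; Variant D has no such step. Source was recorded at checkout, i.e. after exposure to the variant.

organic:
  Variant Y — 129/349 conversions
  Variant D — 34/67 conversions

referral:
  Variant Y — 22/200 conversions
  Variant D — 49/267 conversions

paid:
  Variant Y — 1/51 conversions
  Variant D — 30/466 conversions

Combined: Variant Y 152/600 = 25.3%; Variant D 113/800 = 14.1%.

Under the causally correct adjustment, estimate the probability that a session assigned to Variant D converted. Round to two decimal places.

The stratified and pooled comparisons disagree (Variant D wins within each traffic source; Variant Y wins overall), so the answer turns on the causal role of traffic source.
Traffic source here is a post-treatment variable shaped by the variant; conditioning on it would introduce bias rather than remove it. The overall comparison is the causal one.
So P(outcome | do(Variant D)) is just the pooled rate for Variant D: 113/800 = 0.141.

0.14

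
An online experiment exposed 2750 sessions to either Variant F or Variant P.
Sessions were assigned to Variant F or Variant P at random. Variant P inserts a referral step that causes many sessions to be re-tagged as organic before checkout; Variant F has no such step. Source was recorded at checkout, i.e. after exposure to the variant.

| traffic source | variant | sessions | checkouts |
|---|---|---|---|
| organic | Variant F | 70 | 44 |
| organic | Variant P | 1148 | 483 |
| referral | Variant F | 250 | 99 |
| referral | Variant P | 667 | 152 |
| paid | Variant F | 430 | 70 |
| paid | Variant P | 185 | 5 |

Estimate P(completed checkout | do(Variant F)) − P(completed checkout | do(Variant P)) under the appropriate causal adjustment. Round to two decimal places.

The stratified and pooled comparisons disagree (Variant F wins within each traffic source; Variant P wins overall), so the answer turns on the causal role of traffic source.
The distribution of traffic source is itself part of what the variant does — it is an intermediate outcome. Holding it fixed would remove that part of the effect; the total effect is the pooled difference.
The causal difference is the pooled difference: 0.284 − 0.320 = -0.036.

-0.04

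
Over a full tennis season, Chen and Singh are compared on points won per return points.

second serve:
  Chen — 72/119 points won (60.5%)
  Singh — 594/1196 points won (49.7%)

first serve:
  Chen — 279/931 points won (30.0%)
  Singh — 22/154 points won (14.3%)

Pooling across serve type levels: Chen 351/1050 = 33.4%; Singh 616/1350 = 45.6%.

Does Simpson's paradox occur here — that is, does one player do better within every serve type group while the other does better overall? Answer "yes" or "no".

yes

Within each serve type level (second serve 60.5% vs 49.7%; first serve 30.0% vs 14.3%), Chen has the higher rate every time. Pooled: 33.4% vs 45.6% — Singh has the higher rate overall. The two comparisons disagree.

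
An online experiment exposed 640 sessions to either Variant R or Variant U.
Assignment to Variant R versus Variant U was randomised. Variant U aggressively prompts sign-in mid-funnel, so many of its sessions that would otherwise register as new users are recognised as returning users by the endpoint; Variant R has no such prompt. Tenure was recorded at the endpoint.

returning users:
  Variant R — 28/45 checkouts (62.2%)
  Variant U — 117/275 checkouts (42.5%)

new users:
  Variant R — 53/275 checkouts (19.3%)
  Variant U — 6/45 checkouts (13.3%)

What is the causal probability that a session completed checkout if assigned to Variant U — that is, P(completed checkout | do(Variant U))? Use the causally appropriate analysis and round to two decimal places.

0.38

Within every user tenure level Variant R has the higher rate, yet pooled Variant U does — Simpson's reversal.
The distribution of user tenure is itself part of what the variant does — it is an intermediate outcome. Holding it fixed would remove that part of the effect; the total effect is the pooled difference.
So P(outcome | do(Variant U)) is just the pooled rate for Variant U: 123/320 = 0.384.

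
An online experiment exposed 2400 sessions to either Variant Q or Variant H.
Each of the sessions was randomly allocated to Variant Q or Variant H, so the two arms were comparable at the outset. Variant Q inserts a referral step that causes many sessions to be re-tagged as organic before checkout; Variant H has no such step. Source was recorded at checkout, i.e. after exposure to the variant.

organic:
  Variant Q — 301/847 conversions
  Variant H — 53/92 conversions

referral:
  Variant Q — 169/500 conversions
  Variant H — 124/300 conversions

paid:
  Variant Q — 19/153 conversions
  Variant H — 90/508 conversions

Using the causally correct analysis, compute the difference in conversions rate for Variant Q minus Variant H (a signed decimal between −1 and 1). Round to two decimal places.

Within every traffic source level Variant H has the higher rate, yet pooled Variant Q does — Simpson's reversal.
Traffic source is recorded after the variant and is itself shifted by it — it sits on the causal path from variant to outcome. Conditioning on a mediator would strip out part of the effect we want; the pooled comparison gives the total causal effect.
The causal difference is the pooled difference: 0.326 − 0.297 = +0.029.

+0.03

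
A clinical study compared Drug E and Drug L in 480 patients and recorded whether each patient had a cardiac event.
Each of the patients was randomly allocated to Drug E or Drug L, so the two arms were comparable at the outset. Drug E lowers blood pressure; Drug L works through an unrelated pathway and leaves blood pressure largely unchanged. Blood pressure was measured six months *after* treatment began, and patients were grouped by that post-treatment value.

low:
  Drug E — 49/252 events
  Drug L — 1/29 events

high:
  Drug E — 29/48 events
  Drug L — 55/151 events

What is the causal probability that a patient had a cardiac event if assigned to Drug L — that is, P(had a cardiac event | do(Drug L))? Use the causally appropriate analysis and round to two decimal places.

0.31

Within every blood pressure level Drug L has the lower rate, yet pooled Drug E does — Simpson's reversal.
Blood pressure is recorded after the drug and is itself shifted by it — it sits on the causal path from drug to outcome. Conditioning on a mediator would strip out part of the effect we want; the pooled comparison gives the total causal effect.
So P(outcome | do(Drug L)) is just the pooled rate for Drug L: 56/180 = 0.311.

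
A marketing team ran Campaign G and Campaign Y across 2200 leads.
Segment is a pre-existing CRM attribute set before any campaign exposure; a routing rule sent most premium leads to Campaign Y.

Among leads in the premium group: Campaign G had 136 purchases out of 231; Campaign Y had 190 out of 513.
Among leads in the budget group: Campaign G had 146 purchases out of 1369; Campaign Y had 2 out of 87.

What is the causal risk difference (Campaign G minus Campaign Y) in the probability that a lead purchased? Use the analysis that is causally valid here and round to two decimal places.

Since customer segment is a pre-existing factor (not a product of the campaign) and it affects the outcome on its own, it is a confounder. The stratified rates, not the pooled rate, identify the causal effect.
Adjusting over the population distribution of customer segment: 0.338·(0.589−0.370) + 0.662·(0.107−0.023) = +0.129.

+0.13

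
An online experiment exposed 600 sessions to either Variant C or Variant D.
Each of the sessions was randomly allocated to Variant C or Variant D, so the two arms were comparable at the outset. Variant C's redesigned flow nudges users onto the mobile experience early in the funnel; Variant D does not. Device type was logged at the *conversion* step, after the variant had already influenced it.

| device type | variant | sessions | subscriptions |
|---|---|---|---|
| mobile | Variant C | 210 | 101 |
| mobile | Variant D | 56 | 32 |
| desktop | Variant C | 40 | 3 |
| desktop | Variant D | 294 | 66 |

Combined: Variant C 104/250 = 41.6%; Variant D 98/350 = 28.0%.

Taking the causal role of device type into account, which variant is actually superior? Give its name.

Variant C

The stratified and pooled comparisons disagree (Variant D wins within each device type; Variant C wins overall), so the answer turns on the causal role of device type.
The distribution of device type is itself part of what the variant does — it is an intermediate outcome. Holding it fixed would remove that part of the effect; the total effect is the pooled difference.
Pooled: Variant C 41.6% vs Variant D 28.0%; Variant C is higher overall.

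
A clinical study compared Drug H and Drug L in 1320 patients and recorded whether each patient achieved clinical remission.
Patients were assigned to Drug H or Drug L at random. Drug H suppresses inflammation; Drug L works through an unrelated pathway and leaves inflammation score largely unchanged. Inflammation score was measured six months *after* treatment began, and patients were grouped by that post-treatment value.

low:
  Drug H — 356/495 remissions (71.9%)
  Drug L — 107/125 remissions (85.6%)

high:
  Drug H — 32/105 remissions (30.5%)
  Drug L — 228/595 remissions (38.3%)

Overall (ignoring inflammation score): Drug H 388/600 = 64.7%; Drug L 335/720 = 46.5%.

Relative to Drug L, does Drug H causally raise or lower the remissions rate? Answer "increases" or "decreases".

increases

The inflammation score-specific comparison favours Drug L throughout, but the pooled figures favour Drug H. The question is whether to condition on inflammation score.
Inflammation score is recorded after the drug and is itself shifted by it — it sits on the causal path from drug to outcome. Conditioning on a mediator would strip out part of the effect we want; the pooled comparison gives the total causal effect.
Pooled: Drug H 64.7% vs Drug L 46.5%; Drug H is higher overall.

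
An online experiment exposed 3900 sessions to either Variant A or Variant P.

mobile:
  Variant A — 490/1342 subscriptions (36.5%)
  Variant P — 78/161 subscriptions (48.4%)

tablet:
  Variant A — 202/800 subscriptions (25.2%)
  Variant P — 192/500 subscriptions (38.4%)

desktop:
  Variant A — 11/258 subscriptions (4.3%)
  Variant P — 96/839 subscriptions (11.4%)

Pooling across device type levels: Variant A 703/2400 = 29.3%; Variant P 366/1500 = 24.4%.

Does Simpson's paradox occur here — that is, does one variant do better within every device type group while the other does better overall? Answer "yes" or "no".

Within each device type level (mobile 36.5% vs 48.4%; tablet 25.2% vs 38.4%; desktop 4.3% vs 11.4%), Variant P has the higher rate every time. Pooled: 29.3% vs 24.4% — Variant A has the higher rate overall. The two comparisons disagree.

yes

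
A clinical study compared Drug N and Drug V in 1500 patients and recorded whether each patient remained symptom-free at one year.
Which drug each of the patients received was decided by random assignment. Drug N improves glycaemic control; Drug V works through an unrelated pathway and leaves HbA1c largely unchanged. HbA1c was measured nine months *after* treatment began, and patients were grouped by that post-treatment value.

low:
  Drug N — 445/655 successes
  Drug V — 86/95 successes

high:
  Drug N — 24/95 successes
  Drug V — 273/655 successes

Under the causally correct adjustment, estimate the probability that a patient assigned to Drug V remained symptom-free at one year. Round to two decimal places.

Within every HbA1c level Drug V has the higher rate, yet pooled Drug N does — Simpson's reversal.
HbA1c here is a post-treatment variable shaped by the drug; conditioning on it would introduce bias rather than remove it. The overall comparison is the causal one.
So P(outcome | do(Drug V)) is just the pooled rate for Drug V: 359/750 = 0.479.

0.48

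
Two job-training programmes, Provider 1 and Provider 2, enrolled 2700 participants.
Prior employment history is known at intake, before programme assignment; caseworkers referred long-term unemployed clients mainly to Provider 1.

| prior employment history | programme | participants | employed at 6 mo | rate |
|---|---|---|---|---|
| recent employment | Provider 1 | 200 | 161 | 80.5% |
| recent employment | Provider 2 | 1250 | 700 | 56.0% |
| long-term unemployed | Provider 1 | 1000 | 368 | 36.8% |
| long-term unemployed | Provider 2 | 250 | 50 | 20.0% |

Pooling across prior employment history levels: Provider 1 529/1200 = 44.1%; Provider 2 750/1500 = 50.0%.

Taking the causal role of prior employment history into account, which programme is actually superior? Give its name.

Provider 1

Nothing the programme does changes prior employment history; the imbalance is an allocation artefact. With prior employment history also predicting the outcome, the pooled figure is confounded, and the within-stratum comparison is the causal one.
Within each level — recent employment: 80.5% vs 56.0%; long-term unemployed: 36.8% vs 20.0% — Provider 1 is higher every time.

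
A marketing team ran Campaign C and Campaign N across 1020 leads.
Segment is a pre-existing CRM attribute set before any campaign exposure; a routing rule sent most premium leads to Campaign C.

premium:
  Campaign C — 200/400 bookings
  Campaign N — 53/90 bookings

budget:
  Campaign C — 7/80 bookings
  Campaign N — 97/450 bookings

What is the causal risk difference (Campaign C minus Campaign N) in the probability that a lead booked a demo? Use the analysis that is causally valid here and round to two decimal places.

-0.11

The customer segment-specific comparison favours Campaign N throughout, but the pooled figures favour Campaign C. The question is whether to condition on customer segment.
The imbalance in customer segment arose from how leads were allocated, not from anything the campaign did; and customer segment independently affects the outcome. The pooled gap is confounded — condition on customer segment.
Adjusting over the population distribution of customer segment: 0.480·(0.500−0.589) + 0.520·(0.087−0.216) = -0.109.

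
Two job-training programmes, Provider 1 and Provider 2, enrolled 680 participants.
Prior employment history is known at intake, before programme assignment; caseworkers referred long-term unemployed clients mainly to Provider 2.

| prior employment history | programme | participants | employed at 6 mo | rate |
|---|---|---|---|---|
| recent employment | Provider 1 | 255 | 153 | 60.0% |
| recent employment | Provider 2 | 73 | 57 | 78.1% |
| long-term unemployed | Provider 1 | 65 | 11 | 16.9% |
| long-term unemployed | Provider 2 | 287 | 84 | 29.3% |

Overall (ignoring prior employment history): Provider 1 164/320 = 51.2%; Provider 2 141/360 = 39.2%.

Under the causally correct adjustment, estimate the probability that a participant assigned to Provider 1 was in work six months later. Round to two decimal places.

The imbalance in prior employment history arose from how participants were allocated, not from anything the programme did; and prior employment history independently affects the outcome. The pooled gap is confounded — condition on prior employment history.
Standardising Provider 1 to the population prior employment history mix: 0.482·153/255 + 0.518·11/65 = 0.377.

0.38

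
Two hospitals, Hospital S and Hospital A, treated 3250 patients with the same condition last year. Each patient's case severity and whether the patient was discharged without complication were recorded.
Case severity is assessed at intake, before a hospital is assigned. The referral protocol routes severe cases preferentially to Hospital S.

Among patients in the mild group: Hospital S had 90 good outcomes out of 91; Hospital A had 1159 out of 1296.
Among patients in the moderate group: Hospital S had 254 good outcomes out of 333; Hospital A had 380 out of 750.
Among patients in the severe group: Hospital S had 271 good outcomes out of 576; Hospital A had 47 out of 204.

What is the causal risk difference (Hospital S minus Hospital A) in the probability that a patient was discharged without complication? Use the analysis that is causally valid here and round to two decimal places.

+0.18

Case severity differs across hospitals for reasons unrelated to any effect of the hospital itself, and it separately predicts the outcome — a classic confounder. We must compare within case severity levels.
Adjusting over the population distribution of case severity: 0.427·(0.989−0.894) + 0.333·(0.763−0.507) + 0.240·(0.470−0.230) = +0.183.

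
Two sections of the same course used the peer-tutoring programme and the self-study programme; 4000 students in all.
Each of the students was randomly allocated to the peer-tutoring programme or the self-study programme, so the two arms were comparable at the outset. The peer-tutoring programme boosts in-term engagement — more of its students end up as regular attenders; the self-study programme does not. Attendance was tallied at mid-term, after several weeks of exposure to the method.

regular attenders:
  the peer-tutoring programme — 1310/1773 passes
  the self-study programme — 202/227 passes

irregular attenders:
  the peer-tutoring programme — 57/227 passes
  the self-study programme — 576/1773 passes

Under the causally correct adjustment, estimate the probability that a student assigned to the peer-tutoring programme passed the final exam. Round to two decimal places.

0.68

Mid-term attendance lies on the pathway teaching method → mid-term attendance → outcome, so adjusting for it blocks the indirect effect. For the total causal effect of teaching method, use the unadjusted pooled rates.
So P(outcome | do(the peer-tutoring programme)) is just the pooled rate for the peer-tutoring programme: 1367/2000 = 0.683.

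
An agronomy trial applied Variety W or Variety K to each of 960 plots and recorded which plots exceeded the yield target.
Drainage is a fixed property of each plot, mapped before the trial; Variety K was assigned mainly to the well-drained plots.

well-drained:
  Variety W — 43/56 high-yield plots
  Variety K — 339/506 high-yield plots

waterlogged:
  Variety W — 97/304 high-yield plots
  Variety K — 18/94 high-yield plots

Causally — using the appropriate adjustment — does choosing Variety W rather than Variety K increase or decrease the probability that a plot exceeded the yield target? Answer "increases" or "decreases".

Variety W is higher inside every field drainage stratum but Variety K is higher in aggregate. Whether to stratify depends on how field drainage relates to the variety.
Field drainage is set before the variety has any effect — it is not caused by the variety — and it independently drives the outcome. That makes it a confounder, so the causal comparison is within field drainage levels.
Within each level — well-drained: 76.8% vs 67.0%; waterlogged: 31.9% vs 19.1% — Variety W is higher every time.

increases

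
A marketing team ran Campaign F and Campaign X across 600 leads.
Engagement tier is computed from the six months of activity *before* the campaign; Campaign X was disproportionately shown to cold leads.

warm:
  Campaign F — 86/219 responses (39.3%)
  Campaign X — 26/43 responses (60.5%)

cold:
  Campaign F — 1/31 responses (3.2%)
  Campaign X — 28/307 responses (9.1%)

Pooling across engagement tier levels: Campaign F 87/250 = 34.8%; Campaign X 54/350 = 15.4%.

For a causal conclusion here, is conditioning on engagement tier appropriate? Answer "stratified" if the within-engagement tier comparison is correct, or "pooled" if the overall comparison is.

Engagement tier is set before the campaign has any effect — it is not caused by the campaign — and it independently drives the outcome. That makes it a confounder, so the causal comparison is within engagement tier levels.
Within each level — warm: 39.3% vs 60.5%; cold: 3.2% vs 9.1% — Campaign X is higher every time.

stratified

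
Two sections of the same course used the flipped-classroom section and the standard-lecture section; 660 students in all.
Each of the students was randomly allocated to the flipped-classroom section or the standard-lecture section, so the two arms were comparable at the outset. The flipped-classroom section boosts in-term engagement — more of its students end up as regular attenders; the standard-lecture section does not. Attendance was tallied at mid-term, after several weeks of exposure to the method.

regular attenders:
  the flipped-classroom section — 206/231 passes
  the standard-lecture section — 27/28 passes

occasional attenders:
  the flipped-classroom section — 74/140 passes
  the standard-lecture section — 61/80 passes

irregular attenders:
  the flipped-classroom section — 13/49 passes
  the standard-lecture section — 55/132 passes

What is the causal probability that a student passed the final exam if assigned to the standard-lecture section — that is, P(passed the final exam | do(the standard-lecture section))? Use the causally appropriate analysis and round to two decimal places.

0.60

The mid-term attendance-specific comparison favours the standard-lecture section throughout, but the pooled figures favour the flipped-classroom section. The question is whether to condition on mid-term attendance.
Mid-term attendance lies on the pathway teaching method → mid-term attendance → outcome, so adjusting for it blocks the indirect effect. For the total causal effect of teaching method, use the unadjusted pooled rates.
So P(outcome | do(the standard-lecture section)) is just the pooled rate for the standard-lecture section: 143/240 = 0.596.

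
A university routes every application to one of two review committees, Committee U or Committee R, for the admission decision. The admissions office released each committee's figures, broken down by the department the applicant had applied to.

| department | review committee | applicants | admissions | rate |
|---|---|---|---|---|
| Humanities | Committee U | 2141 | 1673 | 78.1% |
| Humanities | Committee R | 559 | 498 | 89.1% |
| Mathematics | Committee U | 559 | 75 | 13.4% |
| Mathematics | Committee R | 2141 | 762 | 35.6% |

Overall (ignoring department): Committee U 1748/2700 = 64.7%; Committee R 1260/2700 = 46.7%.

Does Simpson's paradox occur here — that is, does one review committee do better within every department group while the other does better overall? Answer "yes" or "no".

Within each department level (Humanities 78.1% vs 89.1%; Mathematics 13.4% vs 35.6%), Committee R has the higher rate every time. Pooled: 64.7% vs 46.7% — Committee U has the higher rate overall. The two comparisons disagree.

yes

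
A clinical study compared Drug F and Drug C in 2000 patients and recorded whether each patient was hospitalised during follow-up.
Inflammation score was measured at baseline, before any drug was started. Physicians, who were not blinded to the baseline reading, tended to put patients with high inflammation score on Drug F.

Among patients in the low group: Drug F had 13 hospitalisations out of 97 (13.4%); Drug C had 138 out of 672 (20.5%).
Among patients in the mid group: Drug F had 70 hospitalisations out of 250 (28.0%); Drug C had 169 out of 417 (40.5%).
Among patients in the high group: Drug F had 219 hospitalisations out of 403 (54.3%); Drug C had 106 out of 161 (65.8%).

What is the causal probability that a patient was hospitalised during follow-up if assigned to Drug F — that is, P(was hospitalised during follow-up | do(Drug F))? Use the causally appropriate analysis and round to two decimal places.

Drug F is lower inside every inflammation score stratum but Drug C is lower in aggregate. Whether to stratify depends on how inflammation score relates to the drug.
Since inflammation score is a pre-existing factor (not a product of the drug) and it affects the outcome on its own, it is a confounder. The stratified rates, not the pooled rate, identify the causal effect.
Standardising Drug F to the population inflammation score mix: 0.385·13/97 + 0.334·70/250 + 0.282·219/403 = 0.298.

0.30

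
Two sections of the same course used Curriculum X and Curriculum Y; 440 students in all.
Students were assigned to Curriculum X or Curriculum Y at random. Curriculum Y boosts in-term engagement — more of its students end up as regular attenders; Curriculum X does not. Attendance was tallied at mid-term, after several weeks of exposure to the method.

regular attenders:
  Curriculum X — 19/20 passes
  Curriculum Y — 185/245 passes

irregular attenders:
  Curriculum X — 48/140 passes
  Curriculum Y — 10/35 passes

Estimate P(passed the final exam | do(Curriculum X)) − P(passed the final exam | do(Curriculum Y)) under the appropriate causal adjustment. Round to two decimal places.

-0.28

The stratified and pooled comparisons disagree (Curriculum X wins within each mid-term attendance; Curriculum Y wins overall), so the answer turns on the causal role of mid-term attendance.
Stratifying would compare teaching methods among students the teaching methods themselves sorted into mid-term attendance groups — a form of selection on an intermediate. The unconditioned pooled rates give the total causal effect.
The causal difference is the pooled difference: 0.419 − 0.696 = -0.278.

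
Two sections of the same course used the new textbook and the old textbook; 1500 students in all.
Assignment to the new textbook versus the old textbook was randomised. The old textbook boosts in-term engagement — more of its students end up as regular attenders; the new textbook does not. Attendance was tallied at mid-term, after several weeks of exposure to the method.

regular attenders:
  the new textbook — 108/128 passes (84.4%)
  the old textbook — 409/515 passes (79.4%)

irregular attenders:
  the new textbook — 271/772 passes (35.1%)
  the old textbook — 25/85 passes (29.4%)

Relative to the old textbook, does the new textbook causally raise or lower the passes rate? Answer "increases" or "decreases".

decreases

Mid-term attendance is downstream of the teaching method. One should not condition on a consequence of treatment, so the overall rates are the right comparison.
Pooled: the new textbook 42.1% vs the old textbook 72.3%; the old textbook is higher overall.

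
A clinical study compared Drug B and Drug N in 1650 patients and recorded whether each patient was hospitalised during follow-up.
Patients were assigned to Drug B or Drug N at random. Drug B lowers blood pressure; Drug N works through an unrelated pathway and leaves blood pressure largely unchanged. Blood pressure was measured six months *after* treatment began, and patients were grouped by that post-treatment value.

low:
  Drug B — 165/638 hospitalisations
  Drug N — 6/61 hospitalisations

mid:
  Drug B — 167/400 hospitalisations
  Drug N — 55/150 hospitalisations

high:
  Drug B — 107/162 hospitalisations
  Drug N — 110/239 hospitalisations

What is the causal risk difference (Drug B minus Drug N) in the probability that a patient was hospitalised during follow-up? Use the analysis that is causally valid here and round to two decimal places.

The blood pressure-specific comparison favours Drug N throughout, but the pooled figures favour Drug B. The question is whether to condition on blood pressure.
Blood pressure is downstream of the drug. One should not condition on a consequence of treatment, so the overall rates are the right comparison.
The causal difference is the pooled difference: 0.366 − 0.380 = -0.014.

-0.01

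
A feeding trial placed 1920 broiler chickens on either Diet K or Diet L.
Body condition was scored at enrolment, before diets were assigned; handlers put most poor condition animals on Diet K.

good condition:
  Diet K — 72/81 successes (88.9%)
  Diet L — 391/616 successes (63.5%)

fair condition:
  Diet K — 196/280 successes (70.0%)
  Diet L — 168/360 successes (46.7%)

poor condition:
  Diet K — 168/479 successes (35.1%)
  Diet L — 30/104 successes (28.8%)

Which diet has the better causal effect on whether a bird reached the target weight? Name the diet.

The stratified and pooled comparisons disagree (Diet K wins within each starting body condition; Diet L wins overall), so the answer turns on the causal role of starting body condition.
Starting body condition satisfies the back-door criterion: it is not a descendant of the diet, and it blocks the spurious path from diet to outcome. Adjusting for it (i.e., using the within-starting body condition rates) gives the causal effect.
Within each level — good condition: 88.9% vs 63.5%; fair condition: 70.0% vs 46.7%; poor condition: 35.1% vs 28.8% — Diet K is higher every time.

Diet K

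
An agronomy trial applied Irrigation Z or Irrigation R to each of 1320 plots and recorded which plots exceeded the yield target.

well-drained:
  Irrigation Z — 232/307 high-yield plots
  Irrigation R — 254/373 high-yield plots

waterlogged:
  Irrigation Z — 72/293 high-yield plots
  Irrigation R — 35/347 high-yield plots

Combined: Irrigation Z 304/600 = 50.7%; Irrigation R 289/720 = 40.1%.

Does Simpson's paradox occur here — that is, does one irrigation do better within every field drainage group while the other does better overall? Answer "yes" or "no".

Within each field drainage level (well-drained 75.6% vs 68.1%; waterlogged 24.6% vs 10.1%), Irrigation Z has the higher rate every time. Pooled: 50.7% vs 40.1% — Irrigation Z has the higher rate overall. They agree.

no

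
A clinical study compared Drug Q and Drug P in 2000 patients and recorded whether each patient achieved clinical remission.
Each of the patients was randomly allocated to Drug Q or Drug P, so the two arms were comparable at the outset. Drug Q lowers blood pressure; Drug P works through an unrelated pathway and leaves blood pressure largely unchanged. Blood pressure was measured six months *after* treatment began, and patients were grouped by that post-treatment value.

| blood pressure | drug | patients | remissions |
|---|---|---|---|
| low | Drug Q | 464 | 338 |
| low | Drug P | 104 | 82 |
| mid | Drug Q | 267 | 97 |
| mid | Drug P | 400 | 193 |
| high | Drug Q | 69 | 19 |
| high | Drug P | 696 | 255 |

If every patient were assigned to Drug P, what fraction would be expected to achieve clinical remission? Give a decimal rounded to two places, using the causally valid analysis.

0.44

Blood pressure lies on the pathway drug → blood pressure → outcome, so adjusting for it blocks the indirect effect. For the total causal effect of drug, use the unadjusted pooled rates.
So P(outcome | do(Drug P)) is just the pooled rate for Drug P: 530/1200 = 0.442.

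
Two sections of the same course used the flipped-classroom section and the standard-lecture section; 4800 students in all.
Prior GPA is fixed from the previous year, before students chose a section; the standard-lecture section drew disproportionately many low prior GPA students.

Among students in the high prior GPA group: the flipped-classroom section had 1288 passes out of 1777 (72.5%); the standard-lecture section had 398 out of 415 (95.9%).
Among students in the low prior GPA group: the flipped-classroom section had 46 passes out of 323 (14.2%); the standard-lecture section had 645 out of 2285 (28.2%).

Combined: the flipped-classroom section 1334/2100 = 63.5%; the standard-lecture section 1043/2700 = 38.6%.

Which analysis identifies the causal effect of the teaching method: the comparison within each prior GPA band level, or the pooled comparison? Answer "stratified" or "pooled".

Within every prior GPA band level the standard-lecture section has the higher rate, yet pooled the flipped-classroom section does — Simpson's reversal.
Prior GPA band satisfies the back-door criterion: it is not a descendant of the teaching method, and it blocks the spurious path from teaching method to outcome. Adjusting for it (i.e., using the within-prior GPA band rates) gives the causal effect.
Within each level — high prior GPA: 72.5% vs 95.9%; low prior GPA: 14.2% vs 28.2% — the standard-lecture section is higher every time.

stratified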